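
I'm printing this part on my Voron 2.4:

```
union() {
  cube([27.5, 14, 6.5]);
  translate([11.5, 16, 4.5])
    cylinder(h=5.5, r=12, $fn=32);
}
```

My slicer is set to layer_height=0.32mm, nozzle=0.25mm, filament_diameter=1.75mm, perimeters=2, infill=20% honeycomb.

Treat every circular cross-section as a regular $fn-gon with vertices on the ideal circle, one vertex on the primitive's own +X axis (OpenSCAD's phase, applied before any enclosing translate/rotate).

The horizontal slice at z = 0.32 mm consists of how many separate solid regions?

At z = 0.32 mm: the cube (footprint 27.5×14) is included at this height; the cylinder at (11.5, 16) is absent (z outside [4.5, 10]); Merging all regions: only the 27.5×14 cube is present, so the union is just that shape — 1 connected region. The result has 1 disconnected region.

1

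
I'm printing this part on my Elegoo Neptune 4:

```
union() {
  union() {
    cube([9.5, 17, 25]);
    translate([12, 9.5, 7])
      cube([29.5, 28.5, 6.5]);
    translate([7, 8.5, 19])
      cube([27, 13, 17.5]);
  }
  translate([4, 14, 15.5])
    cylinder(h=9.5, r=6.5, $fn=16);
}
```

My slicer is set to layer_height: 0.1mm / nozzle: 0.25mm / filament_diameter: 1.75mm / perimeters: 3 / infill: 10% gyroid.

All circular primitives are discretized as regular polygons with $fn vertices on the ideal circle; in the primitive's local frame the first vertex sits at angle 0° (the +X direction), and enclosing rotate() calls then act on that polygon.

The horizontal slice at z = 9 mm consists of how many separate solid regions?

2

At z = 9 mm: the cube (footprint 9.5×17) is included at this height; the 29.5×28.5 cube at (12, 9.5) contributes its full rectangle; the cube at (7, 8.5) is absent (z outside [19, 36.5]); Merging all regions: the 2 present regions are separate (no shared area or edge), so areas and boundary lengths simply add and each stays a separate island — 2 connected regions; the cylinder at (4, 14) does not reach this height (z outside [15.5, 25]); Combining (union): only that combined region is present, so the union is just that shape — 2 connected regions. The result has 2 disconnected regions.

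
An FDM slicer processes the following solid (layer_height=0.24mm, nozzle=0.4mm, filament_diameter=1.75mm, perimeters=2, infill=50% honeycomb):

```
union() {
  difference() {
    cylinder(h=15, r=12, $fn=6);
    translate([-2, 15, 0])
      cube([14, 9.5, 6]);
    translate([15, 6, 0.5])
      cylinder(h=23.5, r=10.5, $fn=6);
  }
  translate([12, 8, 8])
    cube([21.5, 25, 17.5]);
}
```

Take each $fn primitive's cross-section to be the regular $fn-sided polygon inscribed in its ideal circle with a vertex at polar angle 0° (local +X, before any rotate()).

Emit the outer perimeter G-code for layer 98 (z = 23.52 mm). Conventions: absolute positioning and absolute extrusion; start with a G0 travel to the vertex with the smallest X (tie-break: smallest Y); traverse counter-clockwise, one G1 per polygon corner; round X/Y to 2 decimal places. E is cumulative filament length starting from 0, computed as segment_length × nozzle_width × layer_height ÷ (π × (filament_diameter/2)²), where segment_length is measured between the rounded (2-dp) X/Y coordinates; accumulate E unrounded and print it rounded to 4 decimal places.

G0 X12.00 Y8.00 Z23.52
G1 X33.50 Y8.00 E0.8581
G1 X33.50 Y33.00 E1.8559
G1 X12.00 Y33.00 E2.7140
G1 X12.00 Y8.00 E3.7118

At z = 23.52 mm: the cylinder is absent (z outside [0, 15]); the cube at (-2, 15) does not reach this height (z outside [0, 6]); the r=10.5 cylinder at (15, 6) contributes a regular 6-gon of circumradius 10.5; Taking the first minus the rest: the first operand is absent here, so nothing remains; the cube at (12, 8) is present — its section is the full 21.5×25 rectangle; Combining (union): only the 21.5×25 cube at (12, 8) is present, so the union is just that shape — 1 connected region. The outline is a single polygon with 4 vertices. Extrusion per mm of travel: 0.4 × 0.24 / (π × 0.875²) = 0.039912. Accumulating E over each segment gives final E = 3.7118.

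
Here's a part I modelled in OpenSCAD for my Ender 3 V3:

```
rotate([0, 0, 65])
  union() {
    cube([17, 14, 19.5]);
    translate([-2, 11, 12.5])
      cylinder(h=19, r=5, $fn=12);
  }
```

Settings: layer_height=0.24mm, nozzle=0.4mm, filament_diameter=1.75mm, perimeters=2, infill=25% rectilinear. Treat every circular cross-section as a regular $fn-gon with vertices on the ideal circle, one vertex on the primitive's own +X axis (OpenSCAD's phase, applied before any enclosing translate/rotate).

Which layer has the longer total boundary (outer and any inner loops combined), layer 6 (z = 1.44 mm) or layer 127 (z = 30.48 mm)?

Layer 6 (z = 1.44): the cube is present — its section is the full 17×14 rectangle (perimeter 62.00 mm); the cylinder at (-2, 11) is absent (z outside [12.5, 31.5]); Merging all regions: only the 17×14 cube is present, so the union is just that shape — boundary = 62.00 mm; (rotated 65° about Z; rotation is an isometry so areas/perimeters/island counts are preserved). So its perimeter = 62.00 mm. Layer 127 (z = 30.48): the cube is absent (z outside [0, 19.5]); the r=5 cylinder at (-2, 11) contributes a regular 12-gon of circumradius 5 (perimeter = 2·12·5.000·sin(180°/12) = 31.06 mm); Combining (union): only the r=5 cylinder at (-2, 11) is present, so the union is just that shape — boundary = 31.06 mm; (whole slice rotated 65° about Z — lengths, areas and connectivity unchanged). So its perimeter = 31.06 mm. Layer 6 is larger (62.00 vs 31.06 mm).

layer 6 (z = 1.44 mm)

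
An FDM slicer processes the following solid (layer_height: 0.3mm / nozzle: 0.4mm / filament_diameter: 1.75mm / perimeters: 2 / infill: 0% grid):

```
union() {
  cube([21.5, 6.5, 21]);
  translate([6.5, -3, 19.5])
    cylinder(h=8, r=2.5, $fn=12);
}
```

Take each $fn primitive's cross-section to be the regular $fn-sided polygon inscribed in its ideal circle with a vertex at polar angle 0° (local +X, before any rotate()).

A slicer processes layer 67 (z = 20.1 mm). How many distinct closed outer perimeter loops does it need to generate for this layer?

At z = 20.1 mm: the 21.5×6.5 cube contributes its full rectangle; the r=2.5 cylinder at (6.5, -3) gives a regular 12-gon of circumradius 2.5 (constant along its height); Combining (union): the 2 present regions are separate (no shared area or edge), so areas and boundary lengths simply add and each stays a separate island — 2 connected regions. The result has 2 disconnected regions.

2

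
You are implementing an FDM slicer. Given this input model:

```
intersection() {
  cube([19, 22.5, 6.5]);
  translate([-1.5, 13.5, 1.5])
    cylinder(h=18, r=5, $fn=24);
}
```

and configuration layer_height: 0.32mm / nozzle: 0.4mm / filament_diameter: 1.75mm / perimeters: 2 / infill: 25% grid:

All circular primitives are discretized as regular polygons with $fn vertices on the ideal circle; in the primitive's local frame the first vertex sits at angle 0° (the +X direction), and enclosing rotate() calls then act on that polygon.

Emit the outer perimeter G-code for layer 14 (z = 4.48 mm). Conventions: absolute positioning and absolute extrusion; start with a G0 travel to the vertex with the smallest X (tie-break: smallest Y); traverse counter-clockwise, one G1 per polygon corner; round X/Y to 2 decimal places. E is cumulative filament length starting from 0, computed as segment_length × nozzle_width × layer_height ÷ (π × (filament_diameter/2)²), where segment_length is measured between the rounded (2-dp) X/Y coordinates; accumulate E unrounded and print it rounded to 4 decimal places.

G0 X0.00 Y8.76 Z4.48
G1 X1.00 Y9.17 E0.0575
G1 X2.04 Y9.96 E0.1270
G1 X2.83 Y11.00 E0.1965
G1 X3.33 Y12.21 E0.2662
G1 X3.50 Y13.50 E0.3354
G1 X3.33 Y14.79 E0.4047
G1 X2.83 Y16.00 E0.4743
G1 X2.04 Y17.04 E0.5439
G1 X1.00 Y17.83 E0.6134
G1 X0.00 Y18.24 E0.6709
G1 X0.00 Y8.76 E1.1754

At z = 4.48 mm: the 19×22.5 cube contributes its full rectangle; the r=5 cylinder at (-1.5, 13.5) gives a regular 24-gon of circumradius 5 (constant along its height); After intersecting: the r=5 cylinder at (-1.5, 13.5) partially overlaps the 19×22.5 cube; clipping to the common part keeps 24.13 mm² — 1 connected region. The outline is a single polygon with 11 vertices. Extrusion per mm of travel: 0.4 × 0.32 / (π × 0.875²) = 0.053216. Accumulating E over each segment gives final E = 1.1754.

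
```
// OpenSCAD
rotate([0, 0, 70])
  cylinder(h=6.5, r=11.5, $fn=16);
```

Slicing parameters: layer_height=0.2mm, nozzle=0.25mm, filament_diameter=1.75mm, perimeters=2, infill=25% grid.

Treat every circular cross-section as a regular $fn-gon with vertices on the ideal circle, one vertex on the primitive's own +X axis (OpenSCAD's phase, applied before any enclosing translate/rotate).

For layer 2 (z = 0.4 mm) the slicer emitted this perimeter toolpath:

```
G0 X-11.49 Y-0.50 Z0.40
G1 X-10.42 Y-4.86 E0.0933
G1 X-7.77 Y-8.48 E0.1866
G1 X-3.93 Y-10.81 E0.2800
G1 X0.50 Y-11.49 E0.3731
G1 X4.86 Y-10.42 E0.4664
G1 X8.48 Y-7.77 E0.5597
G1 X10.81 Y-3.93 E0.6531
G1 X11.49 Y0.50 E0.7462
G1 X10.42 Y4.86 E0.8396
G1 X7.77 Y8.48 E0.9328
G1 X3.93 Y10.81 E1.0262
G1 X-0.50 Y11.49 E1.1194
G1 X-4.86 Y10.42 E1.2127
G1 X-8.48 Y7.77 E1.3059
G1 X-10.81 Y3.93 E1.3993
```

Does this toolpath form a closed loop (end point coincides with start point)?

Start point (G0): (-11.49, -0.50). End point (last G1): the path does not return to the start — open.

no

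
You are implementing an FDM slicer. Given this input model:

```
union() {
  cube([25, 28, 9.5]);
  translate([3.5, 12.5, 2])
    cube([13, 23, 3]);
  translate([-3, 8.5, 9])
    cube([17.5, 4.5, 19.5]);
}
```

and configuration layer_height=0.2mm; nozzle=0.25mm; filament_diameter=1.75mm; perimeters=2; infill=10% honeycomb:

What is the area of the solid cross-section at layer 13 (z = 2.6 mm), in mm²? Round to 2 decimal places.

797.50 mm²

At z = 2.6 mm: the cube is present — its section is the full 25×28 rectangle (area 700.00 mm²); the cube at (3.5, 12.5) (footprint 13×23) is included at this height (area 299.00 mm²); the cube at (-3, 8.5) is not intersected at this z (z outside [9, 28.5]); Taking the union: the regions partially overlap — summed areas 999.00 mm² minus the doubly-counted overlap 201.50 mm² gives 797.50 mm² — area = 797.50 mm². Overall, the cross-section is a single solid region. Net area = 797.50 mm².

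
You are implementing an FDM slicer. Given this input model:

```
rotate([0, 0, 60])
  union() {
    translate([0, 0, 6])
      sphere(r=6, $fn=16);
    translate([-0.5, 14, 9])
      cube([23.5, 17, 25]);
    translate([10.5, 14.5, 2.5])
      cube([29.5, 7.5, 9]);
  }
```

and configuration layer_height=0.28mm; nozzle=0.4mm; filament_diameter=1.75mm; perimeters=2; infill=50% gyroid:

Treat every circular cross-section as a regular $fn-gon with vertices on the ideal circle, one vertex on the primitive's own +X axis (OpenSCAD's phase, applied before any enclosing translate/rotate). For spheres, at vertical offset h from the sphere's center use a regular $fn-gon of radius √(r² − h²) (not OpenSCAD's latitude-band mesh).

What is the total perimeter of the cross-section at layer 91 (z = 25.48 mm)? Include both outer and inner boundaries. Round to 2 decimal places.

81.00 mm

At z = 25.48 mm: the sphere is absent (|z−center|=19.480 > r=6); the cube at (-0.5, 14) (footprint 23.5×17) is included at this height (perimeter 81.00 mm); the cube at (10.5, 14.5) is absent (z outside [2.5, 11.5]); Taking the union: only the 23.5×17 cube at (-0.5, 14) is present, so the union is just that shape — boundary = 81.00 mm; (rotated 60° about Z; rotation is an isometry so areas/perimeters/island counts are preserved). Overall, the cross-section is a single solid region. Total boundary length (outer) = 81.00 mm.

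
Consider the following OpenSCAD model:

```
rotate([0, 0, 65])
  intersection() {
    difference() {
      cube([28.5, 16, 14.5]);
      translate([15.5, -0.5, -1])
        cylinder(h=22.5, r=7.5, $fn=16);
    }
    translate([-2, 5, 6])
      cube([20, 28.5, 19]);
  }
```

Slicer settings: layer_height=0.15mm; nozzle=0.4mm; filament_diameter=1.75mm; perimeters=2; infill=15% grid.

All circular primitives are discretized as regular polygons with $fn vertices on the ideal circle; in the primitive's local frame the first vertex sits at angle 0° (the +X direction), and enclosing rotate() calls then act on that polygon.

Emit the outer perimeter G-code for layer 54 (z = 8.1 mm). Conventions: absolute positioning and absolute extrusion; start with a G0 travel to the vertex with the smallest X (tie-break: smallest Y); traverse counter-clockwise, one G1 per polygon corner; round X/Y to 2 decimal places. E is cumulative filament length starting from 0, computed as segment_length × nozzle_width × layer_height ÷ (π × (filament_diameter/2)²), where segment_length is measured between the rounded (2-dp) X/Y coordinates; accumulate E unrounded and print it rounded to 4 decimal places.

G0 X-14.50 Y6.76 Z8.10
G1 X-4.53 Y2.11 E0.2744
G1 X-0.10 Y11.62 E0.5361
G1 X-0.49 Y14.16 E0.6002
G1 X0.21 Y17.01 E0.6734
G1 X1.71 Y19.06 E0.7368
G1 X-6.89 Y23.08 E0.9736
G1 X-14.50 Y6.76 E1.4228

At z = 8.1 mm: the cube (footprint 28.5×16) is included at this height; the cylinder at (15.5, -0.5): section is a regular 16-gon, circumradius r=7.5; Subtracting the remaining from the first: starting from the 28.5×16 cube, the r=7.5 cylinder at (15.5, -0.5) partially overlaps it — only the 78.65 mm² overlap (of its 172.21 mm²) is removed, clipping the outline — 1 connected region; the cube at (-2, 5) (footprint 20×28.5) is included at this height; Taking the intersection: the 20×28.5 cube at (-2, 5) partially overlaps the result so far; clipping to the common part keeps 187.17 mm² — 1 connected region; (rotated 65° about Z; rotation is an isometry so areas/perimeters/island counts are preserved). The outline is a single polygon with 7 vertices. Extrusion per mm of travel: 0.4 × 0.15 / (π × 0.875²) = 0.024945. Accumulating E over each segment gives final E = 1.4228.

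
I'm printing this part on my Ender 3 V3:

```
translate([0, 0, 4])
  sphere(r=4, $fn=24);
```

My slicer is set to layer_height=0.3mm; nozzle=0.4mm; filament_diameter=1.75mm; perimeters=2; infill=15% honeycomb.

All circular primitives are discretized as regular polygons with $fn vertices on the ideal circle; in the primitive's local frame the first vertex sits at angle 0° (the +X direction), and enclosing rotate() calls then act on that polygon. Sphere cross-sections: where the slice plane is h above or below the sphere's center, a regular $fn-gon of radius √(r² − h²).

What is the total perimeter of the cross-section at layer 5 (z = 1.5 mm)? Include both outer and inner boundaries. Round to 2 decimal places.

19.56 mm

At z = 1.5 mm: the sphere: section is a regular 24-gon, circumradius = √(r²−h²) = √(4²−2.5²) = 3.122 (perimeter = 2·24·3.122·sin(180°/24) = 19.56 mm). Overall, the cross-section is a single solid region. Total boundary length (outer) = 19.56 mm.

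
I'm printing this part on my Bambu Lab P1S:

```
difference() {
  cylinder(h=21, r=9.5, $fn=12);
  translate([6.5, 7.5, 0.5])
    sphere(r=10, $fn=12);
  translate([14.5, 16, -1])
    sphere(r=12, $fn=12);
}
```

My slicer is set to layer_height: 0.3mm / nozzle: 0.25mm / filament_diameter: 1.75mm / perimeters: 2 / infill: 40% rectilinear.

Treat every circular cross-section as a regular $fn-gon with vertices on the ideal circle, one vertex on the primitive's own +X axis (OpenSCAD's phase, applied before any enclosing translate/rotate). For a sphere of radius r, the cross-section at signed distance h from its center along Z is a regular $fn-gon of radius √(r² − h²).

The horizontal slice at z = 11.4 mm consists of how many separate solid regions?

At z = 11.4 mm: the cylinder: section is a regular 12-gon, circumradius r=9.5; the sphere at (6.5, 7.5) is not intersected at this z (|z−center|=10.900 > r=10); the sphere at (14.5, 16) does not reach this height (|z−center|=12.400 > r=12); Subtracting the remaining from the first: none of the subtracted shapes is present at this height, so the r=9.5 cylinder is unchanged — 1 connected region. The result has 1 disconnected region.

1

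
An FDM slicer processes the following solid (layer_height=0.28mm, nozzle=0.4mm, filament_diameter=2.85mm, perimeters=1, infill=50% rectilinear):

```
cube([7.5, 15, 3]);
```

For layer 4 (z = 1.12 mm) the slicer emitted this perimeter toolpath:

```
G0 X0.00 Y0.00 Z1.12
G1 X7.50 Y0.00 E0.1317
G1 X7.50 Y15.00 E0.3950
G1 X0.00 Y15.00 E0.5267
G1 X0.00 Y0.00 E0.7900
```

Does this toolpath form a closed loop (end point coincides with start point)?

yes

Start point (G0): (0.00, 0.00). End point (last G1): the path returns to the start — closed.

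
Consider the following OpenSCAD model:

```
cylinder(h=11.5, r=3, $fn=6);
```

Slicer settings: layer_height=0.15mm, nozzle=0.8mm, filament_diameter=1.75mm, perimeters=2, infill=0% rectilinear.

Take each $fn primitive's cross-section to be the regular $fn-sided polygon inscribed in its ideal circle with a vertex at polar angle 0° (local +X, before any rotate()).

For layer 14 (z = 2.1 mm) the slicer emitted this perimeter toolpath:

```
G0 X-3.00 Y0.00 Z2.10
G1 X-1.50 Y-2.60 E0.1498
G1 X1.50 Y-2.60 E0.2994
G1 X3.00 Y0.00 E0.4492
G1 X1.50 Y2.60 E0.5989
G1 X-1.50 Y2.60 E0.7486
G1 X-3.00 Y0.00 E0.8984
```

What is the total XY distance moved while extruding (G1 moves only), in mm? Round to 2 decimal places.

Sum the Euclidean lengths of each G1 segment: total = 18.01 mm.

18.01 mm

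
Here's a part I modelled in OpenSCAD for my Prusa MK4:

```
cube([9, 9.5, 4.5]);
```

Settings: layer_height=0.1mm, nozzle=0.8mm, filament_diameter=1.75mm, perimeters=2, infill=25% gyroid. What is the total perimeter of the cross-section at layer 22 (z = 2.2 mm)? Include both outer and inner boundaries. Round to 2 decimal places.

At z = 2.2 mm: the 9×9.5 cube contributes its full rectangle (perimeter 37.00 mm). Overall, the cross-section is a single solid region. Total boundary length (outer) = 37.00 mm.

37.00 mm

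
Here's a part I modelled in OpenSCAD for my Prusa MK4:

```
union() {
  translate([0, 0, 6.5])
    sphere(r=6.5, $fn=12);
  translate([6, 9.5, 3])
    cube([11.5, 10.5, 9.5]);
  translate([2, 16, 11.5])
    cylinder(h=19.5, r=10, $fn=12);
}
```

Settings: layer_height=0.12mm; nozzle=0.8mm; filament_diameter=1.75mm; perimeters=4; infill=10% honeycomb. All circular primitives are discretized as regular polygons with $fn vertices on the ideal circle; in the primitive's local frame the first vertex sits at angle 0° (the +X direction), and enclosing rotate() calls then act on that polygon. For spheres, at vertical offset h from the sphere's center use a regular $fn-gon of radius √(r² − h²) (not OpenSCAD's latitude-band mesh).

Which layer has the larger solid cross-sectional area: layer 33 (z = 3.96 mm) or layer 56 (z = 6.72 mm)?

layer 56 (z = 6.72 mm)

Layer 33 (z = 3.96): the r=6.5 sphere slices to a regular 12-gon of circumradius 5.983 (√(r²−h²) with h=2.54 from center) (area = (12/2)·5.983²·sin(360°/12) = 107.40 mm²); the cube at (6, 9.5) (footprint 11.5×10.5) is included at this height (area 120.75 mm²); the cylinder at (2, 16) is absent (z outside [11.5, 31]); Taking the union: the 2 present regions are separate (no shared area or edge), so areas and boundary lengths simply add and each stays a separate island — area = 228.15 mm². So its area = 228.15 mm². Layer 56 (z = 6.72): the sphere: section is a regular 12-gon, circumradius = √(r²−h²) = √(6.5²−0.22²) = 6.496 (area = (12/2)·6.496²·sin(360°/12) = 126.60 mm²); the 11.5×10.5 cube at (6, 9.5) contributes its full rectangle (area 120.75 mm²); the cylinder at (2, 16) is absent (z outside [11.5, 31]); Merging all regions: the 2 present regions are separate (no shared area or edge), so areas and boundary lengths simply add and each stays a separate island — area = 247.35 mm². So its area = 247.35 mm². Layer 56 is larger (247.35 vs 228.15 mm²).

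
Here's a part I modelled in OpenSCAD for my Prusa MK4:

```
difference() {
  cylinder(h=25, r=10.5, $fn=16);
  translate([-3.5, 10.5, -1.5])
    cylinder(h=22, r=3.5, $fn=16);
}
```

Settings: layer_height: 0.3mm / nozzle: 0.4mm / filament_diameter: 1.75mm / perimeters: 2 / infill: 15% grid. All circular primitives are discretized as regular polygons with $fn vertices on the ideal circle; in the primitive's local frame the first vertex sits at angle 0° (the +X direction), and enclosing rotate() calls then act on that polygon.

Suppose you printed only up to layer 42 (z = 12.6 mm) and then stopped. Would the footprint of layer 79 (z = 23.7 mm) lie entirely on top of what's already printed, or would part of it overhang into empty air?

Compare the two slices. At z = 12.6: the r=10.5 cylinder contributes a regular 16-gon of circumradius 10.5 (area = (16/2)·10.500²·sin(360°/16) = 337.53 mm²); the r=3.5 cylinder at (-3.5, 10.5) gives a regular 16-gon of circumradius 3.5 (constant along its height) (area = (16/2)·3.500²·sin(360°/16) = 37.50 mm²); Subtracting the remaining from the first: starting from the r=10.5 cylinder (337.53 mm²), the r=3.5 cylinder at (-3.5, 10.5) partially overlaps it — only the 12.71 mm² overlap (of its 37.50 mm²) is removed, clipping the outline — area = 324.82 mm². At z = 23.7: the cylinder: section is a regular 16-gon, circumradius r=10.5 (area = (16/2)·10.500²·sin(360°/16) = 337.53 mm²); the cylinder at (-3.5, 10.5) is not intersected at this z (z outside [-1.5, 20.5]); Subtracting the remaining from the first: none of the subtracted shapes is present at this height, so the r=10.5 cylinder is unchanged — area = 337.53 mm². Checking containment: at z = 23.7 the cross-section extends beyond the z = 12.6 cross-section by about 12.71 mm².

part overhangs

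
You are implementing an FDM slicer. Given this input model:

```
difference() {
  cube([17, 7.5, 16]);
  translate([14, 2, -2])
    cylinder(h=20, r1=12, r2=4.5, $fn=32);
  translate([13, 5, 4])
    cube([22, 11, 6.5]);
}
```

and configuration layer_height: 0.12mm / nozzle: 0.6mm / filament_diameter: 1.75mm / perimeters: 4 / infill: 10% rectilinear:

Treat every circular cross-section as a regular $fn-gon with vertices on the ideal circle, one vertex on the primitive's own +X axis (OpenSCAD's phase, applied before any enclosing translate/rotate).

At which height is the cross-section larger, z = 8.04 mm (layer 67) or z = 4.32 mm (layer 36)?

layer 67 (z = 8.04 mm)

Layer 67 (z = 8.04): the cube (footprint 17×7.5) is included at this height (area 127.50 mm²); the cone at (14, 2) contributes a regular 32-gon of circumradius 8.235 (interpolated between r1=12 and r2=4.5 at t=0.502) (area = (32/2)·8.235²·sin(360°/32) = 211.68 mm²); the cube at (13, 5) is present — its section is the full 22×11 rectangle (area 242.00 mm²); Subtracting the remaining from the first: starting from the 17×7.5 cube (127.50 mm²), the cone at (14, 2) partially overlaps it — only the 80.25 mm² overlap (of its 211.68 mm²) is removed, clipping the outline; the 22×11 cube at (13, 5) misses the remaining region (no effect) — area = 47.25 mm². So its area = 47.25 mm². Layer 36 (z = 4.32): the cube (footprint 17×7.5) is included at this height (area 127.50 mm²); the cone at (14, 2): at t=0.316 of its height the radius interpolates to r₁+(r₂−r₁)t = 9.630, giving a regular 32-gon of that circumradius (area = (32/2)·9.630²·sin(360°/32) = 289.47 mm²); the 22×11 cube at (13, 5) contributes its full rectangle (area 242.00 mm²); Taking the first minus the rest: starting from the 17×7.5 cube (127.50 mm²), the cone at (14, 2) partially overlaps it — only the 91.31 mm² overlap (of its 289.47 mm²) is removed, clipping the outline; the 22×11 cube at (13, 5) misses the remaining region (no effect) — area = 36.19 mm². So its area = 36.19 mm². Layer 67 is larger (47.25 vs 36.19 mm²).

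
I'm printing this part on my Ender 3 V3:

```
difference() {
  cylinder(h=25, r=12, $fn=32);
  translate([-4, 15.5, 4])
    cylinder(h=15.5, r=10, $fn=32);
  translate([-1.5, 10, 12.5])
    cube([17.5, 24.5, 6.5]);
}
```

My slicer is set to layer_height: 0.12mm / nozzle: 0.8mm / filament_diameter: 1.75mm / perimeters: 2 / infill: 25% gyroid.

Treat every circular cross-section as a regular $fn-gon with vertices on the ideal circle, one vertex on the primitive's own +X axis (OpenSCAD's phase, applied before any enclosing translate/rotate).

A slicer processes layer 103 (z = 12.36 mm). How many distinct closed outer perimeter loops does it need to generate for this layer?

At z = 12.36 mm: the r=12 cylinder gives a regular 32-gon of circumradius 12 (constant along its height); the r=10 cylinder at (-4, 15.5) contributes a regular 32-gon of circumradius 10; the cube at (-1.5, 10) is absent (z outside [12.5, 19]); Taking the first minus the rest: starting from the r=12 cylinder, the r=10 cylinder at (-4, 15.5) partially overlaps it — only the 60.61 mm² overlap (of its 312.14 mm²) is removed, clipping the outline — 1 connected region. The result has 1 disconnected region.

1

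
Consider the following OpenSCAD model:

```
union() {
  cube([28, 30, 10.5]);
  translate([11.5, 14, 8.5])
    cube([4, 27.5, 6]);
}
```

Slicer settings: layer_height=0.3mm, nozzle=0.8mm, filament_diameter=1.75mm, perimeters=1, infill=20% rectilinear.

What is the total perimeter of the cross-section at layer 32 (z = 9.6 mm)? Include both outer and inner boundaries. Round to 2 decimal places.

At z = 9.6 mm: the 28×30 cube contributes its full rectangle (perimeter 116.00 mm); the cube at (11.5, 14) (footprint 4×27.5) is included at this height (perimeter 63.00 mm); Merging all regions: the regions partially overlap (shared area 64.00 mm²), so the edge portions inside another operand are dropped and the merged outline is re-measured after clipping — boundary = 139.00 mm. Overall, the cross-section is a single solid region. Total boundary length (outer) = 139.00 mm.

139.00 mm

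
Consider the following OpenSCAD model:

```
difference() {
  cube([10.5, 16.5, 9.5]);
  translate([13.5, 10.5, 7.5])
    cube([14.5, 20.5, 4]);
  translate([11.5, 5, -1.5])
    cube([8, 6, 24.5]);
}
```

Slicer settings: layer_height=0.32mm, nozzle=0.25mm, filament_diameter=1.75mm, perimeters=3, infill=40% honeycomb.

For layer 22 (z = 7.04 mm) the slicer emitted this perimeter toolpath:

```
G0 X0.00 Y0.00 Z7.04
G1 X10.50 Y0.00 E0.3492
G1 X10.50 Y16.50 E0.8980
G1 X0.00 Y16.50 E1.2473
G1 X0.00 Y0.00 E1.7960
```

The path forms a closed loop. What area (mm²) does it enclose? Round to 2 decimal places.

173.25 mm²

Apply the shoelace formula to the sequence of (X, Y) vertices; enclosed area = 173.25 mm².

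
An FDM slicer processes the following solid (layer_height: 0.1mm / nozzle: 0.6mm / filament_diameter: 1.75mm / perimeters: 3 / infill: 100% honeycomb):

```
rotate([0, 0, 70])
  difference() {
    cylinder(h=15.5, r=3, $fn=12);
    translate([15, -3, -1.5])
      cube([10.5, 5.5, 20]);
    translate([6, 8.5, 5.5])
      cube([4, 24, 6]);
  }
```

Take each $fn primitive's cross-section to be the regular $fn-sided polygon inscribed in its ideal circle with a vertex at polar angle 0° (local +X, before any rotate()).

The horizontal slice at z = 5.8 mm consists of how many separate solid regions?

1

At z = 5.8 mm: the r=3 cylinder gives a regular 12-gon of circumradius 3 (constant along its height); the cube at (15, -3) (footprint 10.5×5.5) is included at this height; the cube at (6, 8.5) is present — its section is the full 4×24 rectangle; Subtracting the remaining from the first: starting from the r=3 cylinder, the 10.5×5.5 cube at (15, -3) misses the remaining region (no effect); the 4×24 cube at (6, 8.5) misses the remaining region (no effect) — 1 connected region; (rotated 70° about Z; rotation is an isometry so areas/perimeters/island counts are preserved). The result has 1 disconnected region.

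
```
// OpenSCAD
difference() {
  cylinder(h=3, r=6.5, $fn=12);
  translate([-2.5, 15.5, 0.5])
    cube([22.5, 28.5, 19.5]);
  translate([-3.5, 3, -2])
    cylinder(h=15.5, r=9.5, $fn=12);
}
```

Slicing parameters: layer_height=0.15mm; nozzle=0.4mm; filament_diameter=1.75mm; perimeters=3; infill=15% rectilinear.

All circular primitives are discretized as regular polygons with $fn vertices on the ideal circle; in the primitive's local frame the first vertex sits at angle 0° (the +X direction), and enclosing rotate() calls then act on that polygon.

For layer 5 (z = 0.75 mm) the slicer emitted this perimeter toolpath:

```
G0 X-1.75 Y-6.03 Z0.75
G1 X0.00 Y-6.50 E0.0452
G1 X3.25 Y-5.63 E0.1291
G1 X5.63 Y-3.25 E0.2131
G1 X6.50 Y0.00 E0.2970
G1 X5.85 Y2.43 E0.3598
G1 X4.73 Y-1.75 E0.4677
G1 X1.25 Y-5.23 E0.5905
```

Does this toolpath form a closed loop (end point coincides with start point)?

no

Start point (G0): (-1.75, -6.03). End point (last G1): the path does not return to the start — open.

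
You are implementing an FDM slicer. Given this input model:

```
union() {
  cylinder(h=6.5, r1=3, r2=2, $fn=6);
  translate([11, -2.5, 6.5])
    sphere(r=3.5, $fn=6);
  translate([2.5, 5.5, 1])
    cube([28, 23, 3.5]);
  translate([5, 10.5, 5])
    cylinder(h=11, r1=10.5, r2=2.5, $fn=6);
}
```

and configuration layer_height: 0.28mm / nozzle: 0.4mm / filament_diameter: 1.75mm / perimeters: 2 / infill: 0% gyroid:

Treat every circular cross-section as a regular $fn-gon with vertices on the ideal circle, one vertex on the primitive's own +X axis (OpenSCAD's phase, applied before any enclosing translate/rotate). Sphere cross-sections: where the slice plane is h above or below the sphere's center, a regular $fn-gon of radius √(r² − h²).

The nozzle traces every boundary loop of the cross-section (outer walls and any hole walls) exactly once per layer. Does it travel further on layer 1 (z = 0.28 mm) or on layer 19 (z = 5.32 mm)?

layer 19 (z = 5.32 mm)

Layer 1 (z = 0.28): the cone contributes a regular 6-gon of circumradius 2.957 (interpolated between r1=3 and r2=2 at t=0.043) (perimeter = 2·6·2.957·sin(180°/6) = 17.74 mm); the sphere at (11, -2.5) is absent (|z−center|=6.220 > r=3.5); the cube at (2.5, 5.5) is absent (z outside [1, 4.5]); the cone at (5, 10.5) does not reach this height (z outside [5, 16]); Combining (union): only the cone is present, so the union is just that shape — boundary = 17.74 mm. So its perimeter = 17.74 mm. Layer 19 (z = 5.32): the cone (r1=3→r2=2) has section circumradius 2.182 here — a regular 6-gon (perimeter = 2·6·2.182·sin(180°/6) = 13.09 mm); the sphere at (11, -2.5): section is a regular 6-gon, circumradius = √(r²−h²) = √(3.5²−1.18²) = 3.295 (perimeter = 2·6·3.295·sin(180°/6) = 19.77 mm); the cube at (2.5, 5.5) does not reach this height (z outside [1, 4.5]); the cone at (5, 10.5) (r1=10.5→r2=2.5) has section circumradius 10.267 here — a regular 6-gon (perimeter = 2·6·10.267·sin(180°/6) = 61.60 mm); Combining (union): the regions partially overlap (shared area 0.39 mm²), so the edge portions inside another operand are dropped and the merged outline is re-measured after clipping — boundary = 91.04 mm. So its perimeter = 91.04 mm. Layer 19 is larger (91.04 vs 17.74 mm).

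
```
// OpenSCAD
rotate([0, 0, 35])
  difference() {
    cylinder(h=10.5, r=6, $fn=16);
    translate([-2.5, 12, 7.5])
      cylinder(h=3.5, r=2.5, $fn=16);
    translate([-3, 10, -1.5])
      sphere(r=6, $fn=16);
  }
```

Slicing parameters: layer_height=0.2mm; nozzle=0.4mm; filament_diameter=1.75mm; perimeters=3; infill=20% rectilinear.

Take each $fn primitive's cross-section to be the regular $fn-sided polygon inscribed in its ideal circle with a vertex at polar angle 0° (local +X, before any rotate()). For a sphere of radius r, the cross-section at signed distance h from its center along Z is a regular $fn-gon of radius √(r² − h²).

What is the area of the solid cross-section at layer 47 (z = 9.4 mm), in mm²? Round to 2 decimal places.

110.21 mm²

At z = 9.4 mm: the cylinder: section is a regular 16-gon, circumradius r=6 (area = (16/2)·6.000²·sin(360°/16) = 110.21 mm²); the cylinder at (-2.5, 12): section is a regular 16-gon, circumradius r=2.5 (area = (16/2)·2.500²·sin(360°/16) = 19.13 mm²); the sphere at (-3, 10) is absent (|z−center|=10.900 > r=6); Subtracting the remaining from the first: starting from the r=6 cylinder (110.21 mm²), the r=2.5 cylinder at (-2.5, 12) misses the remaining region (no effect) — area = 110.21 mm²; (whole slice rotated 35° about Z — lengths, areas and connectivity unchanged). Overall, the cross-section is a single solid region. Net area = 110.21 mm².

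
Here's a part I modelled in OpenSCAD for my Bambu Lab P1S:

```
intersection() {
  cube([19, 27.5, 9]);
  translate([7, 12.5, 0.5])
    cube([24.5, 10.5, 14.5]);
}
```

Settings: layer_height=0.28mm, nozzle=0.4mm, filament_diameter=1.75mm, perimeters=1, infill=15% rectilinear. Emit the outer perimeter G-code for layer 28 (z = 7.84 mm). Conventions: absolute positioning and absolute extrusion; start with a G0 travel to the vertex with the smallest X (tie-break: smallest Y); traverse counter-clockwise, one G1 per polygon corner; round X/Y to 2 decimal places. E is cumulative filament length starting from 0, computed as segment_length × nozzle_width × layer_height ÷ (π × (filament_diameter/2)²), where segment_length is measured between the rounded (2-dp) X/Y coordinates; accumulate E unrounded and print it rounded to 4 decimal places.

At z = 7.84 mm: the cube is present — its section is the full 19×27.5 rectangle; the cube at (7, 12.5) is present — its section is the full 24.5×10.5 rectangle; After intersecting: the 24.5×10.5 cube at (7, 12.5) partially overlaps the 19×27.5 cube; clipping to the common part keeps 126.00 mm² — 1 connected region. The outline is a single polygon with 4 vertices. Extrusion per mm of travel: 0.4 × 0.28 / (π × 0.875²) = 0.046564. Accumulating E over each segment gives final E = 2.0954.

G0 X7.00 Y12.50 Z7.84
G1 X19.00 Y12.50 E0.5588
G1 X19.00 Y23.00 E1.0477
G1 X7.00 Y23.00 E1.6065
G1 X7.00 Y12.50 E2.0954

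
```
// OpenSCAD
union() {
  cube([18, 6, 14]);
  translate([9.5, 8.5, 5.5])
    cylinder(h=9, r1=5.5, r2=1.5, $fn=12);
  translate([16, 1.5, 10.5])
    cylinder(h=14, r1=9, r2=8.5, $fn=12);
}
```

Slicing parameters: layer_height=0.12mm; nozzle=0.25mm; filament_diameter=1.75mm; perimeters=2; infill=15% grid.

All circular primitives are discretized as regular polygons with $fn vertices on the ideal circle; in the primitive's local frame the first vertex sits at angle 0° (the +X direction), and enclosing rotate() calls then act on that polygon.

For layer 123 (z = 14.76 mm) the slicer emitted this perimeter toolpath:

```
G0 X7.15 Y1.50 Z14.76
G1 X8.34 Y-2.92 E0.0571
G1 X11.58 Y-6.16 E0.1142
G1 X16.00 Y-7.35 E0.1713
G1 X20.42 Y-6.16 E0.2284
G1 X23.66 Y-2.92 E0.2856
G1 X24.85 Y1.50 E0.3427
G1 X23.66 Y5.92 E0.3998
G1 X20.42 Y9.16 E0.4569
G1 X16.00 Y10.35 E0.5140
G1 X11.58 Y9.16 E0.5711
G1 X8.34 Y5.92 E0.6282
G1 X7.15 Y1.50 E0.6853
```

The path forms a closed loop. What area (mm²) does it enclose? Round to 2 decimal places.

234.75 mm²

Apply the shoelace formula to the sequence of (X, Y) vertices; enclosed area = 234.75 mm².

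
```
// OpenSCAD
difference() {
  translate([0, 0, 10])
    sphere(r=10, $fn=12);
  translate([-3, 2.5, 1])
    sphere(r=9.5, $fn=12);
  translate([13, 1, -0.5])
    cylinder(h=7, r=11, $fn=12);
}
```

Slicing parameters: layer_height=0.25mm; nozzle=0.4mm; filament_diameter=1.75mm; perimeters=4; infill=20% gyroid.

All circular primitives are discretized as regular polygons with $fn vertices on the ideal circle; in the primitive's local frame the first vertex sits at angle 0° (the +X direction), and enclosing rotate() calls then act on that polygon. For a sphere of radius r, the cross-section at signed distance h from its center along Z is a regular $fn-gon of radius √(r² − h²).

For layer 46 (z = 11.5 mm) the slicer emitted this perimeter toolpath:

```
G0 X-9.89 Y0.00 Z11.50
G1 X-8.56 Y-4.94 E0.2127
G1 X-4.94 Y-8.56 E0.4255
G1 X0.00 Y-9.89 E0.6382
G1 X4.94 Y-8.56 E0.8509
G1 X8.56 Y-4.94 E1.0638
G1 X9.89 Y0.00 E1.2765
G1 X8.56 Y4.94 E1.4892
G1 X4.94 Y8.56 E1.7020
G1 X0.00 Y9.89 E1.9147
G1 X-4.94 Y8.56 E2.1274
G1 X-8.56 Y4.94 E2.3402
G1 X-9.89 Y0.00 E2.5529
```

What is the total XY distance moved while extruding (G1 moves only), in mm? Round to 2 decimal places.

Sum the Euclidean lengths of each G1 segment: total = 61.41 mm.

61.41 mm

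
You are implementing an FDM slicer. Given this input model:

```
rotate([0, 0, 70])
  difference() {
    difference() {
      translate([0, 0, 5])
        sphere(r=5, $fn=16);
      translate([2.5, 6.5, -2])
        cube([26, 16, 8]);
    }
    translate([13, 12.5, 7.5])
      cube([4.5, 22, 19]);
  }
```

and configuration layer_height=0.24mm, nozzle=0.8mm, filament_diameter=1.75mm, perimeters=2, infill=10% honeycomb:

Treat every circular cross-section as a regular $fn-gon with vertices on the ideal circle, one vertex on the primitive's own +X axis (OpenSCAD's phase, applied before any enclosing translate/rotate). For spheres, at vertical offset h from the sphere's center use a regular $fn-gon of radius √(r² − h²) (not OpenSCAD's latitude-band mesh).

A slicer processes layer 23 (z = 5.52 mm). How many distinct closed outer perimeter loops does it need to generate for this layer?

At z = 5.52 mm: the r=5 sphere contributes a regular 16-gon of circumradius √(5²−0.52²) = 4.973; the cube at (2.5, 6.5) (footprint 26×16) is included at this height; Subtracting the remaining from the first: starting from the r=5 sphere, the 26×16 cube at (2.5, 6.5) misses the remaining region (no effect) — 1 connected region; the cube at (13, 12.5) does not reach this height (z outside [7.5, 26.5]); Taking the first minus the rest: none of the subtracted shapes is present at this height, so the result so far is unchanged — 1 connected region; (rotated 70° about Z; rotation is an isometry so areas/perimeters/island counts are preserved). The result has 1 disconnected region.

1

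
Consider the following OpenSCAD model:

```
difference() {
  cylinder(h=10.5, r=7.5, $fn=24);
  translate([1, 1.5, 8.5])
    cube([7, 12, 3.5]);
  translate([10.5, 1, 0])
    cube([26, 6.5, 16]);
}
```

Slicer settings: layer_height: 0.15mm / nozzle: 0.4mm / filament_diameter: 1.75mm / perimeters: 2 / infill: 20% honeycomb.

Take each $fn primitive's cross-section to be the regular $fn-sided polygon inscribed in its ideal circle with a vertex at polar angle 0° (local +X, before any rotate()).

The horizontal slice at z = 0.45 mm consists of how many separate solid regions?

At z = 0.45 mm: the r=7.5 cylinder gives a regular 24-gon of circumradius 7.5 (constant along its height); the cube at (1, 1.5) is not intersected at this z (z outside [8.5, 12]); the cube at (10.5, 1) (footprint 26×6.5) is included at this height; Subtracting the remaining from the first: starting from the r=7.5 cylinder, the 26×6.5 cube at (10.5, 1) misses the remaining region (no effect) — 1 connected region. The result has 1 disconnected region.

1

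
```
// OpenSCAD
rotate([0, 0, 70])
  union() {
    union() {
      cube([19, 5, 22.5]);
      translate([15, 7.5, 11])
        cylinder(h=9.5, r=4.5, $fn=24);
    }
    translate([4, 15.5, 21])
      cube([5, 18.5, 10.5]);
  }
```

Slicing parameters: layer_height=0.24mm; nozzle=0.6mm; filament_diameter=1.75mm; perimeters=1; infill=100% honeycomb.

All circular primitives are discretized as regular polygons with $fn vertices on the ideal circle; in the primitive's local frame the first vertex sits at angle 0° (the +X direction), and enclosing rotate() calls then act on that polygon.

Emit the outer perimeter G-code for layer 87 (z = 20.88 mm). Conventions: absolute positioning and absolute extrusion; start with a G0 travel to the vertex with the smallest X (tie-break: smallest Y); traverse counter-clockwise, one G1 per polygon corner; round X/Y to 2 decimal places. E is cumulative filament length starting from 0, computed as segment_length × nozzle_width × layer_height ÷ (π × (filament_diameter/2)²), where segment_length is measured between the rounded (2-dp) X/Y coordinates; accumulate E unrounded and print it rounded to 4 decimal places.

G0 X-4.70 Y1.71 Z20.88
G1 X0.00 Y0.00 E0.2994
G1 X6.50 Y17.85 E1.4367
G1 X1.80 Y19.56 E1.7361
G1 X-4.70 Y1.71 E2.8734

At z = 20.88 mm: the cube (footprint 19×5) is included at this height; the cylinder at (15, 7.5) is not intersected at this z (z outside [11, 20.5]); Combining (union): only the 19×5 cube is present, so the union is just that shape — 1 connected region; the cube at (4, 15.5) is absent (z outside [21, 31.5]); Combining (union): only that combined region is present, so the union is just that shape — 1 connected region; (rotated 70° about Z; rotation is an isometry so areas/perimeters/island counts are preserved). The outline is a single polygon with 4 vertices. Extrusion per mm of travel: 0.6 × 0.24 / (π × 0.875²) = 0.059868. Accumulating E over each segment gives final E = 2.8734.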